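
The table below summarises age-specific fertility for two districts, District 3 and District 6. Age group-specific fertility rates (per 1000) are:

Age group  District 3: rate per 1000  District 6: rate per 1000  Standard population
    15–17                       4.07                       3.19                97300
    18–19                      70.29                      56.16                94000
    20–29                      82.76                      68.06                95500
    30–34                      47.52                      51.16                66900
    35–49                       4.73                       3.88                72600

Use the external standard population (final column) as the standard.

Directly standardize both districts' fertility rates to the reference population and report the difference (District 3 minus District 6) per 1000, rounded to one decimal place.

Standard total = 426300; weights = 0.2282, 0.2205, 0.2240, 0.1569, 0.1703.
District 3: 0.2282×4.07 + 0.2205×70.29 + 0.2240×82.76 + 0.1569×47.52 + 0.1703×4.73 = 43.2309 per 1000.
District 6: 0.2282×3.19 + 0.2205×56.16 + 0.2240×68.06 + 0.1569×51.16 + 0.1703×3.88 = 37.0477 per 1000.
Difference = 43.2309 − 37.0477 = 6.1832.

6.2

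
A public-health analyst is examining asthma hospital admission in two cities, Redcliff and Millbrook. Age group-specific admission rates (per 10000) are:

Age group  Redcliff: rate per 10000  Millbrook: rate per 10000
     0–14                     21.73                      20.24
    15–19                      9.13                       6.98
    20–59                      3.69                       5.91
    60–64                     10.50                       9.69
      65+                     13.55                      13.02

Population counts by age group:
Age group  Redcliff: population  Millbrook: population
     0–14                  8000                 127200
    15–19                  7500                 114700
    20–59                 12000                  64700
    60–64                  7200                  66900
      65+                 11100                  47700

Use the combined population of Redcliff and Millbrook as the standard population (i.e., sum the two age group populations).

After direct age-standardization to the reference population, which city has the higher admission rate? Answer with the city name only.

Combined standard total = 467000; weights = 0.2895, 0.2617, 0.1642, 0.1587, 0.1259.
Redcliff: 0.2895×21.73 + 0.2617×9.13 + 0.1642×3.69 + 0.1587×10.50 + 0.1259×13.55 = 12.6582 per 10000.
Millbrook: 0.2895×20.24 + 0.2617×6.98 + 0.1642×5.91 + 0.1587×9.69 + 0.1259×13.02 = 11.8336 per 10000.
The crude rates (11.19 vs 11.93) would put Millbrook higher, but that reflects its age composition; once standardized to a common age structure, Redcliff has the higher underlying rate.

Redcliff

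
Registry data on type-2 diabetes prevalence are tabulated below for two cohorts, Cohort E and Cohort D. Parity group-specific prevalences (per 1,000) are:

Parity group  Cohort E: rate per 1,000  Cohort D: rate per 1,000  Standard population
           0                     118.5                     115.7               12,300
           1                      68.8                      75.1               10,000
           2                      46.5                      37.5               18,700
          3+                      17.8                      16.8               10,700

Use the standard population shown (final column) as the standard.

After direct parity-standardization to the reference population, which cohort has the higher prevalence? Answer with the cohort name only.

Cohort E

Standard total = 51,700; weights = 0.2379, 0.1934, 0.3617, 0.2070.
Cohort E: 0.2379×118.5 + 0.1934×68.8 + 0.3617×46.5 + 0.2070×17.8 = 62.0031 per 1,000.
Cohort D: 0.2379×115.7 + 0.1934×75.1 + 0.3617×37.5 + 0.2070×16.8 = 59.0932 per 1,000.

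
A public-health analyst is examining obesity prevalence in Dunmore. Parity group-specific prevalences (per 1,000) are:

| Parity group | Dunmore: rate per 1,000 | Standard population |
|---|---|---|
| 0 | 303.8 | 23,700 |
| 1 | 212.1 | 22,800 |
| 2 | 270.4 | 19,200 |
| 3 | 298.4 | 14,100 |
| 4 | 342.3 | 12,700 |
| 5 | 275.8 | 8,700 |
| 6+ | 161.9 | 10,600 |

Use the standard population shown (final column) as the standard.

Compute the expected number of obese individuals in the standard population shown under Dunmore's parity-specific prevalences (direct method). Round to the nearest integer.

Expected obese individuals = Σ (standard pop × parity-specific rate ÷ 1,000)
= 23,700×303.8/1,000 + 22,800×212.1/1,000 + 19,200×270.4/1,000 + 14,100×298.4/1,000 + 12,700×342.3/1,000 + 8,700×275.8/1,000 + 10,600×161.9/1,000
= 7200.06 + 4835.88 + 5191.68 + 4207.44 + 4347.21 + 2399.46 + 1716.14 = 29897.87.

29898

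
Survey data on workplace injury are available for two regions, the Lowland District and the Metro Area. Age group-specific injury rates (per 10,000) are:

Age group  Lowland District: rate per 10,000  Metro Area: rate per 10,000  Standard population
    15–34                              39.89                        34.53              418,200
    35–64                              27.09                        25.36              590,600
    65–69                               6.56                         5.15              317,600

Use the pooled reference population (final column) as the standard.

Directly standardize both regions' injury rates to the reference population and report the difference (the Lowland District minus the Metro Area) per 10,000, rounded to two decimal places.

Standard total = 1,326,400; weights = 0.3153, 0.4453, 0.2394.
The Lowland District: 0.3153×39.89 + 0.4453×27.09 + 0.2394×6.56 = 26.2099 per 10,000.
The Metro Area: 0.3153×34.53 + 0.4453×25.36 + 0.2394×5.15 = 23.4120 per 10,000.
Difference = 26.2099 − 23.4120 = 2.7979.

2.80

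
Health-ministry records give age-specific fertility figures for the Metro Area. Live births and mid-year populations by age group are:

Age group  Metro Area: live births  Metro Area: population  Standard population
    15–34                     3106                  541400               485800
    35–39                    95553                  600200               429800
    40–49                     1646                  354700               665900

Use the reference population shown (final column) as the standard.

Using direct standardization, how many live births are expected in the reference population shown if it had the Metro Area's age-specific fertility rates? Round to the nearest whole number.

Age-specific rates per 1000 for the Metro Area: 5.737, 159.202, 4.641.
Expected live births = Σ (standard pop × age-specific rate ÷ 1000)
= 485800×5.737/1000 + 429800×159.202/1000 + 665900×4.641/1000
= 2787.02 + 68424.99 + 3090.14 = 74302.15.

74302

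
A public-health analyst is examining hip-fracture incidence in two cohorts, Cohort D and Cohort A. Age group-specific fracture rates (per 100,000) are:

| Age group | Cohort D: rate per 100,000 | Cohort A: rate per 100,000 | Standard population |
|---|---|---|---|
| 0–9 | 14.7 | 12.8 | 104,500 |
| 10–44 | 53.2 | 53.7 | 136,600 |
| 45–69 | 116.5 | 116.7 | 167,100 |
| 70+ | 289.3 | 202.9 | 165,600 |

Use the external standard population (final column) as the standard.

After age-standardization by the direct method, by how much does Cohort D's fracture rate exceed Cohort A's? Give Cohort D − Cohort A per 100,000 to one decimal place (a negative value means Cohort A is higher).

Standard total = 573,800; weights = 0.1821, 0.2381, 0.2912, 0.2886.
Cohort D: 0.1821×14.7 + 0.2381×53.2 + 0.2912×116.5 + 0.2886×289.3 = 132.7614 per 100,000.
Cohort A: 0.1821×12.8 + 0.2381×53.7 + 0.2912×116.7 + 0.2886×202.9 = 107.6574 per 100,000.
Difference = 132.7614 − 107.6574 = 25.1040.

25.1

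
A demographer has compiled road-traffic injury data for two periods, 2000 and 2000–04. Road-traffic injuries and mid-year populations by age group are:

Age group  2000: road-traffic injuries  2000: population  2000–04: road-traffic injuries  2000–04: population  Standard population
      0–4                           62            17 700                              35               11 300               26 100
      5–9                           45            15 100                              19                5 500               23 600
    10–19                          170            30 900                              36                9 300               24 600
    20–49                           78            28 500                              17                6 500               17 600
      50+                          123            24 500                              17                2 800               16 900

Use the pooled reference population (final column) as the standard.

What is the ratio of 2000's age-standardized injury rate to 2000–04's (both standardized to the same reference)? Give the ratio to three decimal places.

1.059

Age-specific rates per 100 000 for 2000: 350.28, 298.01, 550.16, 273.68, 502.04.
For 2000–04: 309.73, 345.45, 387.10, 261.54, 607.14.
Standard total = 108 800; weights = 0.2399, 0.2169, 0.2261, 0.1618, 0.1553.
2000: 0.2399×350.28 + 0.2169×298.01 + 0.2261×550.16 + 0.1618×273.68 + 0.1553×502.04 = 395.3198 per 100 000.
2000–04: 0.2399×309.73 + 0.2169×345.45 + 0.2261×387.10 + 0.1618×261.54 + 0.1553×607.14 = 373.3747 per 100 000.
Ratio = 395.3198 ÷ 373.3747 = 1.05878.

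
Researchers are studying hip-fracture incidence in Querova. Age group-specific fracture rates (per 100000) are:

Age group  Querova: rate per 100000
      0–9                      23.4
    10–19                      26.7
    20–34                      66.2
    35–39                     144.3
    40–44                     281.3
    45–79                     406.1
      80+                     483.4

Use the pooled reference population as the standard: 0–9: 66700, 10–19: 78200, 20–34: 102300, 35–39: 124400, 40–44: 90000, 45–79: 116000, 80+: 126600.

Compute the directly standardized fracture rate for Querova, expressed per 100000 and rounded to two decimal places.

Standard total = 704200; weights = 0.0947, 0.1110, 0.1453, 0.1767, 0.1278, 0.1647, 0.1798.
Standardized rate: 0.0947×23.4 + 0.1110×26.7 + 0.1453×66.2 + 0.1767×144.3 + 0.1278×281.3 + 0.1647×406.1 + 0.1798×483.4 = 230.0411 per 100000.

230.04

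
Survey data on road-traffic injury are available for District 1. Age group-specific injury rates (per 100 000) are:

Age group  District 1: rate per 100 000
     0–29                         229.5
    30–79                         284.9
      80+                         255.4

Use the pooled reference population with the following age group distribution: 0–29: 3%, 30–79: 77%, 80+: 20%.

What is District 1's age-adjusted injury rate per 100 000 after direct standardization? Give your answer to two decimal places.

277.34

Standard weights: 0.03, 0.77, 0.20.
Standardized rate: 0.0300×229.5 + 0.7700×284.9 + 0.2000×255.4 = 277.3380 per 100 000.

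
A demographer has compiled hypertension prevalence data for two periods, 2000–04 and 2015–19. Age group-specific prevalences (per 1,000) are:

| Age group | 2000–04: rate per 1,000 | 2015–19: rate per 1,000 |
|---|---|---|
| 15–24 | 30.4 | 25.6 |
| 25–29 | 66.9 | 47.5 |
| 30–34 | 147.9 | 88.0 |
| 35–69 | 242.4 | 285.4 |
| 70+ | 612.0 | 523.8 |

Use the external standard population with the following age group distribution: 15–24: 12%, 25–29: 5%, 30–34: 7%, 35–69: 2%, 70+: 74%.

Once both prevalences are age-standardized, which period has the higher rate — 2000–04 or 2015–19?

Standard weights: 0.12, 0.05, 0.07, 0.02, 0.74.
2000–04: 0.1200×30.4 + 0.0500×66.9 + 0.0700×147.9 + 0.0200×242.4 + 0.7400×612.0 = 475.0740 per 1,000.
2015–19: 0.1200×25.6 + 0.0500×47.5 + 0.0700×88.0 + 0.0200×285.4 + 0.7400×523.8 = 404.9270 per 1,000.

2000–04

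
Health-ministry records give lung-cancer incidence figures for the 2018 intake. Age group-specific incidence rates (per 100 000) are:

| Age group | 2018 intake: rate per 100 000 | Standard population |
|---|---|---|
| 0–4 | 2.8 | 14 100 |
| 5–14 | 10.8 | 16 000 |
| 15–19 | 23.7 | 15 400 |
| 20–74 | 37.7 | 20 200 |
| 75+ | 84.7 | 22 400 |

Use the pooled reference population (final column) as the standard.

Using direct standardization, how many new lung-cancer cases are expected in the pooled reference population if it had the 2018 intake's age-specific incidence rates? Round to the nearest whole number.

Expected new lung-cancer cases = Σ (standard pop × age-specific rate ÷ 100 000)
= 14 100×2.8/100 000 + 16 000×10.8/100 000 + 15 400×23.7/100 000 + 20 200×37.7/100 000 + 22 400×84.7/100 000
= 0.39 + 1.73 + 3.65 + 7.62 + 18.97 = 32.36.

32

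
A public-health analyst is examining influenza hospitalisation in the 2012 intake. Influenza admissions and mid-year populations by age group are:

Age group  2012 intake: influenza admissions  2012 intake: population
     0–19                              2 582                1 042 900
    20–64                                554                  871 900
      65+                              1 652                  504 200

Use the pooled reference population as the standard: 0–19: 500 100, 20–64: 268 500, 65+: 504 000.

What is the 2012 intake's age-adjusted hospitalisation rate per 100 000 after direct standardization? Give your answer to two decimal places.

Age-specific rates per 100 000 for the 2012 intake: 247.58, 63.54, 327.65.
Standard total = 1 272 600; weights = 0.3930, 0.2110, 0.3960.
Standardized rate: 0.3930×247.58 + 0.2110×63.54 + 0.3960×327.65 = 240.4597 per 100 000.

240.46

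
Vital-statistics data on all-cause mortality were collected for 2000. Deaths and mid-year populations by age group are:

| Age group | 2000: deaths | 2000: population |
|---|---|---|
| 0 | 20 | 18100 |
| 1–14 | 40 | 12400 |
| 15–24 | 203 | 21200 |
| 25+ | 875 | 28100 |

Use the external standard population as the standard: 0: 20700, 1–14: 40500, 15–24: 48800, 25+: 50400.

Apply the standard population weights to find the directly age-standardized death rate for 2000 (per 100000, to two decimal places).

1365.46

Age-specific rates per 100000 for 2000: 110.50, 322.58, 957.55, 3113.88.
Standard total = 160400; weights = 0.1291, 0.2525, 0.3042, 0.3142.
Standardized rate: 0.1291×110.50 + 0.2525×322.58 + 0.3042×957.55 + 0.3142×3113.88 = 1365.4589 per 100000.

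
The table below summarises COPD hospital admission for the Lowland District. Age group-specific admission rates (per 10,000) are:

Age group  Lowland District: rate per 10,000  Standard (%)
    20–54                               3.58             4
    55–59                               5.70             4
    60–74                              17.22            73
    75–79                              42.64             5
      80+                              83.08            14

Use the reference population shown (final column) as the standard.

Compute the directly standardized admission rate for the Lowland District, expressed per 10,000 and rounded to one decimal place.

Standard weights: 0.04, 0.04, 0.73, 0.05, 0.14.
Standardized rate: 0.0400×3.58 + 0.0400×5.70 + 0.7300×17.22 + 0.0500×42.64 + 0.1400×83.08 = 26.7050 per 10,000.

26.7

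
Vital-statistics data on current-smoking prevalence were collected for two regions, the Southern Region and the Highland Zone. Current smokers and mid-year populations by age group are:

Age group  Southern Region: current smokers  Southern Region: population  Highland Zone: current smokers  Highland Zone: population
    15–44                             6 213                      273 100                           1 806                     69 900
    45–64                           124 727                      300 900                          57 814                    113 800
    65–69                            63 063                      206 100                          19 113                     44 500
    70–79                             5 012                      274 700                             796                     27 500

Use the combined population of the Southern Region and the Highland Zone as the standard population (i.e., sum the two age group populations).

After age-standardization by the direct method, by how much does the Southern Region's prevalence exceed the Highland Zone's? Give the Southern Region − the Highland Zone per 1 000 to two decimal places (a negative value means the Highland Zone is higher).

-56.49

Age-specific rates per 1 000 for the Southern Region: 22.750, 414.513, 305.983, 18.245.
For the Highland Zone: 25.837, 508.032, 429.506, 28.945.
Combined standard total = 1 310 500; weights = 0.2617, 0.3164, 0.1912, 0.2306.
The Southern Region: 0.2617×22.750 + 0.3164×414.513 + 0.1912×305.983 + 0.2306×18.245 = 199.8434 per 1 000.
The Highland Zone: 0.2617×25.837 + 0.3164×508.032 + 0.1912×429.506 + 0.2306×28.945 = 256.3329 per 1 000.
Difference = 199.8434 − 256.3329 = -56.4894.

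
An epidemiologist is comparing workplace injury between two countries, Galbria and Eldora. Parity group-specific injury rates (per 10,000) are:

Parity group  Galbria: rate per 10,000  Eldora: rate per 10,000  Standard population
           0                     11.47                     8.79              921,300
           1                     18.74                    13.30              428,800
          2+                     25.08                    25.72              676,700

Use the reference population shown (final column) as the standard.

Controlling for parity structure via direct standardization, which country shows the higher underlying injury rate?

Galbria

Standard total = 2,026,800; weights = 0.4546, 0.2116, 0.3339.
Galbria: 0.4546×11.47 + 0.2116×18.74 + 0.3339×25.08 = 17.5521 per 10,000.
Eldora: 0.4546×8.79 + 0.2116×13.30 + 0.3339×25.72 = 15.3967 per 10,000.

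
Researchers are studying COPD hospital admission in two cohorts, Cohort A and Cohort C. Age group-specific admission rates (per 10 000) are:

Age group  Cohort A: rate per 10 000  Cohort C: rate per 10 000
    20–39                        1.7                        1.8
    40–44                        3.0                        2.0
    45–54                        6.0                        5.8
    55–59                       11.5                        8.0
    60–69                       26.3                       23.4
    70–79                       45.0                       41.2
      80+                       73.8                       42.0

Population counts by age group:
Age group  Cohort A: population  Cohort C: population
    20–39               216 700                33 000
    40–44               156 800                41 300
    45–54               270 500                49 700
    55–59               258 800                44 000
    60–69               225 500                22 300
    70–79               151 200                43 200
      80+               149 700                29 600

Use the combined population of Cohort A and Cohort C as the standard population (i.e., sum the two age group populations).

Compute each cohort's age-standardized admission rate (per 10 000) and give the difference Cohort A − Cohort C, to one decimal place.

Combined standard total = 1 692 300; weights = 0.1476, 0.1171, 0.1892, 0.1789, 0.1464, 0.1149, 0.1060.
Cohort A: 0.1476×1.7 + 0.1171×3.0 + 0.1892×6.0 + 0.1789×11.5 + 0.1464×26.3 + 0.1149×45.0 + 0.1060×73.8 = 20.6344 per 10 000.
Cohort C: 0.1476×1.8 + 0.1171×2.0 + 0.1892×5.8 + 0.1789×8.0 + 0.1464×23.4 + 0.1149×41.2 + 0.1060×42.0 = 15.6377 per 10 000.
Difference = 20.6344 − 15.6377 = 4.9968.

5.0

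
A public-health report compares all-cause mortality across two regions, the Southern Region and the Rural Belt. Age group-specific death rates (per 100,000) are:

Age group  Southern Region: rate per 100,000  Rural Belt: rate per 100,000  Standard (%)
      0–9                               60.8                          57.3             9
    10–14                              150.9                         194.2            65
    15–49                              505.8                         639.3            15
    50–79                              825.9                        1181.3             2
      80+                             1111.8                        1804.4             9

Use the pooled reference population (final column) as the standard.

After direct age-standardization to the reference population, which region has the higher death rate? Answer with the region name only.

Standard weights: 0.09, 0.65, 0.15, 0.02, 0.09.
The Southern Region: 0.0900×60.8 + 0.6500×150.9 + 0.1500×505.8 + 0.0200×825.9 + 0.0900×1111.8 = 296.0070 per 100,000.
The Rural Belt: 0.0900×57.3 + 0.6500×194.2 + 0.1500×639.3 + 0.0200×1181.3 + 0.0900×1804.4 = 413.3040 per 100,000.

Rural Belt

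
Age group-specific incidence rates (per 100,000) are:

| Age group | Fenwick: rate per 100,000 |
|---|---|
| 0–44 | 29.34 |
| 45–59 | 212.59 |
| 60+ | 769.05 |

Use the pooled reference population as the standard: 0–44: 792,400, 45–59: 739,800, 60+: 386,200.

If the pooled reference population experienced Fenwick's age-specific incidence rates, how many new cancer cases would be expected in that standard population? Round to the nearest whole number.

Expected new cancer cases = Σ (standard pop × age-specific rate ÷ 100,000)
= 792,400×29.34/100,000 + 739,800×212.59/100,000 + 386,200×769.05/100,000
= 232.49 + 1572.74 + 2970.07 = 4775.30.

4775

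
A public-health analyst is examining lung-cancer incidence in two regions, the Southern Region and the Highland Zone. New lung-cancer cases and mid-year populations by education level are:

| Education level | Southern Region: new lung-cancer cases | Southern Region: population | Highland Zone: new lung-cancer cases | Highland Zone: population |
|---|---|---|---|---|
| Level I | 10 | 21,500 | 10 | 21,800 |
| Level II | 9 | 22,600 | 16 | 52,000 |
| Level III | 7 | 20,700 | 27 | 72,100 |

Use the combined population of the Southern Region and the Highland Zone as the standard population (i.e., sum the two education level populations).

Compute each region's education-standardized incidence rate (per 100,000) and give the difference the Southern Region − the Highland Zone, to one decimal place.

Education-specific rates per 100,000 for the Southern Region: 46.51, 39.82, 33.82.
For the Highland Zone: 45.87, 30.77, 37.45.
Combined standard total = 210,700; weights = 0.2055, 0.3541, 0.4404.
The Southern Region: 0.2055×46.51 + 0.3541×39.82 + 0.4404×33.82 = 38.5520 per 100,000.
The Highland Zone: 0.2055×45.87 + 0.3541×30.77 + 0.4404×37.45 = 36.8144 per 100,000.
Difference = 38.5520 − 36.8144 = 1.7376.

1.7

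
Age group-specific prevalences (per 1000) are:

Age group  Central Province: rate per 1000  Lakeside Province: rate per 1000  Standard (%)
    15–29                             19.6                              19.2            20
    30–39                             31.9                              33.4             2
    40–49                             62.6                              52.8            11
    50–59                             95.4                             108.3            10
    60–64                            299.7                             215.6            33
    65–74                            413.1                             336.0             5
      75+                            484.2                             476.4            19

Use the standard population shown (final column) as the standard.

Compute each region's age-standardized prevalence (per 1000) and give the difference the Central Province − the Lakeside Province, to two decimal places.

32.93

Standard weights: 0.20, 0.02, 0.11, 0.10, 0.33, 0.05, 0.19.
The Central Province: 0.2000×19.6 + 0.0200×31.9 + 0.1100×62.6 + 0.1000×95.4 + 0.3300×299.7 + 0.0500×413.1 + 0.1900×484.2 = 232.5380 per 1000.
The Lakeside Province: 0.2000×19.2 + 0.0200×33.4 + 0.1100×52.8 + 0.1000×108.3 + 0.3300×215.6 + 0.0500×336.0 + 0.1900×476.4 = 199.6100 per 1000.
Difference = 232.5380 − 199.6100 = 32.9280.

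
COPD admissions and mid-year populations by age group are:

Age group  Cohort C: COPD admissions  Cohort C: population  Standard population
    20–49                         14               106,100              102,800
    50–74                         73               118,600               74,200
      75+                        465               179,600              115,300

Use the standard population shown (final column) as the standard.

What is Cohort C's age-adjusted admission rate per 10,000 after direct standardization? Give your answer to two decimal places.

12.24

Age-specific rates per 10,000 for Cohort C: 1.32, 6.16, 25.89.
Standard total = 292,300; weights = 0.3517, 0.2538, 0.3945.
Standardized rate: 0.3517×1.32 + 0.2538×6.16 + 0.3945×25.89 = 12.2394 per 10,000.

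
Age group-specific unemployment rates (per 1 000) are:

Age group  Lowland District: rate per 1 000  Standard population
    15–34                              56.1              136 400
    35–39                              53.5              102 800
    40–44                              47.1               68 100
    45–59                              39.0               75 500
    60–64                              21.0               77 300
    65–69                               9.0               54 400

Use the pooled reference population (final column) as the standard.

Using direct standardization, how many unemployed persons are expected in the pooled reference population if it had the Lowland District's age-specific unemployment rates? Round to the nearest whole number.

21417

Expected unemployed persons = Σ (standard pop × age-specific rate ÷ 1 000)
= 136 400×56.1/1 000 + 102 800×53.5/1 000 + 68 100×47.1/1 000 + 75 500×39.0/1 000 + 77 300×21.0/1 000 + 54 400×9.0/1 000
= 7652.04 + 5499.80 + 3207.51 + 2944.50 + 1623.30 + 489.60 = 21416.75.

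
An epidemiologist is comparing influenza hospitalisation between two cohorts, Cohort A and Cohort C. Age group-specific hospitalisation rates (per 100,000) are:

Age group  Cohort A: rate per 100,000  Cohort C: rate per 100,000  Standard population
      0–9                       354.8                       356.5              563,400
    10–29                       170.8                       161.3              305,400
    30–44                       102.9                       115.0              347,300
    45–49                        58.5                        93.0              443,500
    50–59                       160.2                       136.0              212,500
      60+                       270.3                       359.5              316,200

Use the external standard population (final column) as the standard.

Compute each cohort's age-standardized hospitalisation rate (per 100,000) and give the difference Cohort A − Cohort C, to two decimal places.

Standard total = 2,188,300; weights = 0.2575, 0.1396, 0.1587, 0.2027, 0.0971, 0.1445.
Cohort A: 0.2575×354.8 + 0.1396×170.8 + 0.1587×102.9 + 0.2027×58.5 + 0.0971×160.2 + 0.1445×270.3 = 197.9847 per 100,000.
Cohort C: 0.2575×356.5 + 0.1396×161.3 + 0.1587×115.0 + 0.2027×93.0 + 0.0971×136.0 + 0.1445×359.5 = 216.5480 per 100,000.
Difference = 197.9847 − 216.5480 = -18.5633.

-18.56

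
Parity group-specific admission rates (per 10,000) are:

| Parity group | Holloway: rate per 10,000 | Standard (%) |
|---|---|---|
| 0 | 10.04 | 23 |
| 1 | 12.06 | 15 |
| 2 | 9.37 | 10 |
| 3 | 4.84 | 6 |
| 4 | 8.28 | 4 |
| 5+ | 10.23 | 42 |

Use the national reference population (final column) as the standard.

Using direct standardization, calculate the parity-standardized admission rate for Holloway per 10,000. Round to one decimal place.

Standard weights: 0.23, 0.15, 0.10, 0.06, 0.04, 0.42.
Standardized rate: 0.2300×10.04 + 0.1500×12.06 + 0.1000×9.37 + 0.0600×4.84 + 0.0400×8.28 + 0.4200×10.23 = 9.9734 per 10,000.

10.0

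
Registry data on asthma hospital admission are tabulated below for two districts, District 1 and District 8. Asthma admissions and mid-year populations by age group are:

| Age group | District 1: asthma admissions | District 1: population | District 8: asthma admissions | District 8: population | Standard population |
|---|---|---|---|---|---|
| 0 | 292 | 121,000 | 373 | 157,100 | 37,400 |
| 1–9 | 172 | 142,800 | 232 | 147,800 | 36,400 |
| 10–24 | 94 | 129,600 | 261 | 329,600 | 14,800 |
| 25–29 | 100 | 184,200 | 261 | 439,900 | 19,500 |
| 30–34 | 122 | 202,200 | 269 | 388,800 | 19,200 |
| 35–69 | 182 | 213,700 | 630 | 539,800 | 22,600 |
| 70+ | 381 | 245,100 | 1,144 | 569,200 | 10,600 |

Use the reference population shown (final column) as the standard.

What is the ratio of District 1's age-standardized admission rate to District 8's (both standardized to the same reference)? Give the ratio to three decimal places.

Age-specific rates per 10,000 for District 1: 24.13, 12.04, 7.25, 5.43, 6.03, 8.52, 15.54.
For District 8: 23.74, 15.70, 7.92, 5.93, 6.92, 11.67, 20.10.
Standard total = 160,500; weights = 0.2330, 0.2268, 0.0922, 0.1215, 0.1196, 0.1408, 0.0660.
District 1: 0.2330×24.13 + 0.2268×12.04 + 0.0922×7.25 + 0.1215×5.43 + 0.1196×6.03 + 0.1408×8.52 + 0.0660×15.54 = 12.6310 per 10,000.
District 8: 0.2330×23.74 + 0.2268×15.70 + 0.0922×7.92 + 0.1215×5.93 + 0.1196×6.92 + 0.1408×11.67 + 0.0660×20.10 = 14.3420 per 10,000.
Ratio = 12.6310 ÷ 14.3420 = 0.88070.

0.881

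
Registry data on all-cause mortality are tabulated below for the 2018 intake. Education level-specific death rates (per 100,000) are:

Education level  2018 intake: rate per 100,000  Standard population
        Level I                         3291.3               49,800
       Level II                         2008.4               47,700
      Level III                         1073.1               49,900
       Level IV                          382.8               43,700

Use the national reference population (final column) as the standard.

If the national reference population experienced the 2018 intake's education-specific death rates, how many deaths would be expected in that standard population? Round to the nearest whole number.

Expected deaths = Σ (standard pop × education-specific rate ÷ 100,000)
= 49,800×3291.3/100,000 + 47,700×2008.4/100,000 + 49,900×1073.1/100,000 + 43,700×382.8/100,000
= 1639.07 + 958.01 + 535.48 + 167.28 = 3299.83.

3300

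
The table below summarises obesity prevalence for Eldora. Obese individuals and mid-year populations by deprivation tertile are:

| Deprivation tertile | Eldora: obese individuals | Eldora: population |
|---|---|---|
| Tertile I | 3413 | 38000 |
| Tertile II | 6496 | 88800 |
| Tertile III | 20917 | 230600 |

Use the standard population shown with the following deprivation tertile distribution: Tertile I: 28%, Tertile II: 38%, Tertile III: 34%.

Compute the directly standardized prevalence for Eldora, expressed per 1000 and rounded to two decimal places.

83.79

Deprivation-specific rates per 1000 for Eldora: 89.816, 73.153, 90.707.
Standard weights: 0.28, 0.38, 0.34.
Standardized rate: 0.2800×89.816 + 0.3800×73.153 + 0.3400×90.707 = 83.7869 per 1000.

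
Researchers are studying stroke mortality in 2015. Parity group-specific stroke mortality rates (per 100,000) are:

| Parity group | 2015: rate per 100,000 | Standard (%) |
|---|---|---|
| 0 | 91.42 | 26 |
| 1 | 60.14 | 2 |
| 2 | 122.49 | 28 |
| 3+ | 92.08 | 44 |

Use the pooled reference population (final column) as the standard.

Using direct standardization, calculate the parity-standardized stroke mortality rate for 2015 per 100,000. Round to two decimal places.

99.78

Standard weights: 0.26, 0.02, 0.28, 0.44.
Standardized rate: 0.2600×91.42 + 0.0200×60.14 + 0.2800×122.49 + 0.4400×92.08 = 99.7844 per 100,000.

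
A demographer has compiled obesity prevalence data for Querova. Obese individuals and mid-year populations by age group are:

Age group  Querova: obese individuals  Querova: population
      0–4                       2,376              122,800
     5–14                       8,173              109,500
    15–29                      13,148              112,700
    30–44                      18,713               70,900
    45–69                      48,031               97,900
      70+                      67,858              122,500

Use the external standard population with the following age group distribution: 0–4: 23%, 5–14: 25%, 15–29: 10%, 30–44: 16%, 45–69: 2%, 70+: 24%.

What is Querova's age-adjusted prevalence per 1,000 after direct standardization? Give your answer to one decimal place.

219.8

Age-specific rates per 1,000 for Querova: 19.349, 74.639, 116.664, 263.935, 490.613, 553.943.
Standard weights: 0.23, 0.25, 0.10, 0.16, 0.02, 0.24.
Standardized rate: 0.2300×19.349 + 0.2500×74.639 + 0.1000×116.664 + 0.1600×263.935 + 0.0200×490.613 + 0.2400×553.943 = 219.7645 per 1,000.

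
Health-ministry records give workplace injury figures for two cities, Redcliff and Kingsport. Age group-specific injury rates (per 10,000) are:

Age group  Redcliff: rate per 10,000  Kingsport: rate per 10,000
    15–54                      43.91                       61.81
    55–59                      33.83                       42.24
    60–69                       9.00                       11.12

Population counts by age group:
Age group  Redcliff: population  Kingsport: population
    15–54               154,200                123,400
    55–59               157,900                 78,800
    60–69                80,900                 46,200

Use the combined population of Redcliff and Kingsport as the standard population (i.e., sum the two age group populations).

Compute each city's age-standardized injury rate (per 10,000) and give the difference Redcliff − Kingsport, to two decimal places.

-11.27

Combined standard total = 641,400; weights = 0.4328, 0.3690, 0.1982.
Redcliff: 0.4328×43.91 + 0.3690×33.83 + 0.1982×9.00 = 33.2723 per 10,000.
Kingsport: 0.4328×61.81 + 0.3690×42.24 + 0.1982×11.12 = 44.5432 per 10,000.
Difference = 33.2723 − 44.5432 = -11.2709.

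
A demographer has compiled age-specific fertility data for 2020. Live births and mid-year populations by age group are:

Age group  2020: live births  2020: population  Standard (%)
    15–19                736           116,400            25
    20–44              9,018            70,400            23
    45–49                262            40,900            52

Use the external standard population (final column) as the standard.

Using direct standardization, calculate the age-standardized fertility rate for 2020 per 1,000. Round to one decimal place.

Age-specific rates per 1,000 for 2020: 6.323, 128.097, 6.406.
Standard weights: 0.25, 0.23, 0.52.
Standardized rate: 0.2500×6.323 + 0.2300×128.097 + 0.5200×6.406 = 34.3740 per 1,000.

34.4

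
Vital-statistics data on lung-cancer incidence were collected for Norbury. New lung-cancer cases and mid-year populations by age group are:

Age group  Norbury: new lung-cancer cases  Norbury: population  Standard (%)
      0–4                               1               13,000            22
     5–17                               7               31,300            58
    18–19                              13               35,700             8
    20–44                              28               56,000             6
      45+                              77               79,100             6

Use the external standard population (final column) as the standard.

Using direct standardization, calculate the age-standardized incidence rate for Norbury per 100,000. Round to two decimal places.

Age-specific rates per 100,000 for Norbury: 7.69, 22.36, 36.41, 50.00, 97.35.
Standard weights: 0.22, 0.58, 0.08, 0.06, 0.06.
Standardized rate: 0.2200×7.69 + 0.5800×22.36 + 0.0800×36.41 + 0.0600×50.00 + 0.0600×97.35 = 26.4174 per 100,000.

26.42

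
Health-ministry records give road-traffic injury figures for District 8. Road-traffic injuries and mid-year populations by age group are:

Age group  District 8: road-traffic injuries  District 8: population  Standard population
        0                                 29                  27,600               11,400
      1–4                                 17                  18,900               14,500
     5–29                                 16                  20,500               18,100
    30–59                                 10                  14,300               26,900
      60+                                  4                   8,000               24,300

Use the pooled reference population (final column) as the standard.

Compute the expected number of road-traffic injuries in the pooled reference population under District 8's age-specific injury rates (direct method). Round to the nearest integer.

Age-specific rates per 100,000 for District 8: 105.07, 89.95, 78.05, 69.93, 50.00.
Expected road-traffic injuries = Σ (standard pop × age-specific rate ÷ 100,000)
= 11,400×105.07/100,000 + 14,500×89.95/100,000 + 18,100×78.05/100,000 + 26,900×69.93/100,000 + 24,300×50.00/100,000
= 11.98 + 13.04 + 14.13 + 18.81 + 12.15 = 70.11.

70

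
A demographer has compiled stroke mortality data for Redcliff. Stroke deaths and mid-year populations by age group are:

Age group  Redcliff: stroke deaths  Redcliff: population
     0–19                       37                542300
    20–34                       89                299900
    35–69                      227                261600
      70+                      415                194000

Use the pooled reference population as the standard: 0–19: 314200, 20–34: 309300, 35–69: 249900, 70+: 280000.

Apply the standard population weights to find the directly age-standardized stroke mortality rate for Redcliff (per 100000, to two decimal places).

Age-specific rates per 100000 for Redcliff: 6.82, 29.68, 86.77, 213.92.
Standard total = 1153400; weights = 0.2724, 0.2682, 0.2167, 0.2428.
Standardized rate: 0.2724×6.82 + 0.2682×29.68 + 0.2167×86.77 + 0.2428×213.92 = 80.5482 per 100000.

80.55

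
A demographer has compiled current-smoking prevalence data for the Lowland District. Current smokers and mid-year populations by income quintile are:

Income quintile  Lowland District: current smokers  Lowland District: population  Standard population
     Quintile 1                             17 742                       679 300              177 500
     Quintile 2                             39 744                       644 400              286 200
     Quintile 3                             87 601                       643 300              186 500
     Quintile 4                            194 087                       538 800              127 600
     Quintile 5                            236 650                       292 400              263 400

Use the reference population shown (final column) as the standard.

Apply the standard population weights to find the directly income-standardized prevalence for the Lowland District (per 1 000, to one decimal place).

294.7

Income-specific rates per 1 000 for the Lowland District: 26.118, 61.676, 136.174, 360.221, 809.337.
Standard total = 1 041 200; weights = 0.1705, 0.2749, 0.1791, 0.1226, 0.2530.
Standardized rate: 0.1705×26.118 + 0.2749×61.676 + 0.1791×136.174 + 0.1226×360.221 + 0.2530×809.337 = 294.6865 per 1 000.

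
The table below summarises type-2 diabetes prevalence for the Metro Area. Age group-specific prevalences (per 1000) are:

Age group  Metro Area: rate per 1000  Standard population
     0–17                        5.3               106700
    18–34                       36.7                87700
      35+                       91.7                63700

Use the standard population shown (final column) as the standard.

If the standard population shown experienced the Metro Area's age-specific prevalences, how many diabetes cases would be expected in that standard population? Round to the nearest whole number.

Expected diabetes cases = Σ (standard pop × age-specific rate ÷ 1000)
= 106700×5.3/1000 + 87700×36.7/1000 + 63700×91.7/1000
= 565.51 + 3218.59 + 5841.29 = 9625.39.

9625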